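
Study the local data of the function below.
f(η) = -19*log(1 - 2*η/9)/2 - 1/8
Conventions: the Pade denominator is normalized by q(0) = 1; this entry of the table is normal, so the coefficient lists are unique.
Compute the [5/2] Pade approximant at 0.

Taylor coefficients needed (expand at 0): a_0 = -1/8, a_1 = 19/9, a_2 = 19/81, a_3 = 76/2187, a_4 = 38/6561, a_5 = 304/295245, a_6 = 304/1594323, a_7 = 1216/33480783.
Write the denominator as Q(η) = 1 + q1*η + q2*η^2. Requiring Q*f - P = O(η^8) with deg P <= 5 kills the coefficients of η^6..η^7 in Q*f:
  η^6: a_6 + q1*a_5 + q2*a_4 = 0, i.e. 304/1594323 + (304/295245)*q1 + (38/6561)*q2 = 0.
  η^7: a_7 + q1*a_6 + q2*a_5 = 0, i.e. 1216/33480783 + (304/1594323)*q1 + (304/295245)*q2 = 0.
Solving this linear system: q1 = -20/63, q2 = 40/1701.
The numerator is Q*f truncated at degree 5: P0 = a_0 = -1/8; P1 = a_1 + q1*a_0 = 271/126; P2 = a_2 + q1*a_1 + q2*a_0 = -746/1701; P3 = a_3 + q1*a_2 + q2*a_1 = 152/15309; P4 = a_4 + q1*a_3 + q2*a_2 = 38/137781; P5 = a_5 + q1*a_4 + q2*a_3 = 152/18600435.

The Pade approximant has numerator coefficients [-1/8, 271/126, -746/1701, 152/15309, 38/137781, 152/18600435]; denominator coefficients [1, -20/63, 40/1701].


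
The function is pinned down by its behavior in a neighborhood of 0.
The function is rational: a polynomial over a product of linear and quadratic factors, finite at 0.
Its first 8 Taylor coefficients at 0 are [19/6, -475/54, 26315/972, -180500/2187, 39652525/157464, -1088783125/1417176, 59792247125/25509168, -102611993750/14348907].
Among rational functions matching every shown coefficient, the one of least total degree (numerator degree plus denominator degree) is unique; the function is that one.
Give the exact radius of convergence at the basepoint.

The radius of convergence is -5/3 + (1/15)*sqrt(895).

No rational of total degree below 2 reproduces all 8 coefficients; solving the [0/2] Pade equations on them gives f(n) = -19/(5*(n**2 - 10*n/3 - 6/5)), whose expansion matches every shown term.
Denominator factor (n**2 - 10*n/3 - 6/5): discriminant 716/45, real irrational roots 5/3 + (1/15)*sqrt(895) and 5/3 - (1/15)*sqrt(895); poles of order 1, moduli 5/3 + (1/15)*sqrt(895) and -5/3 + (1/15)*sqrt(895).
The radius of convergence is the smallest modulus among the singular points: -5/3 + (1/15)*sqrt(895).


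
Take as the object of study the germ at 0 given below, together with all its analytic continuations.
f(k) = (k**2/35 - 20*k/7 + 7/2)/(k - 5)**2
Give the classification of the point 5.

The denominator factor k - 5 vanishes at 5 and appears to the power 2; the numerator there equals -141/14, nonzero, and no other factor vanishes.
Hence a pole whose order is the multiplicity, 2.

The point is a pole of order 2.


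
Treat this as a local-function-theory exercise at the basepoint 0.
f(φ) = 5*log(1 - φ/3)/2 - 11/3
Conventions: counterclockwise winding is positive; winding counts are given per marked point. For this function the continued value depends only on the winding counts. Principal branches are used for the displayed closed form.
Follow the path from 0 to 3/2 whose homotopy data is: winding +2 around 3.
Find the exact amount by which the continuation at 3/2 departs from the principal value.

The rational part is single-valued and drops out of the difference; each branch term changes only by its own monodromy.
(5/2)*log(1 - φ/(3)): each positive loop around 3 adds 2*pi*i to the log, so winding +2 contributes (5/2)*(2)*2*pi*i = (10)*pi*i.
Summing the contributions at φ = 3/2 gives (10)*pi*i.

Continued minus principal equals (10)*pi*i.


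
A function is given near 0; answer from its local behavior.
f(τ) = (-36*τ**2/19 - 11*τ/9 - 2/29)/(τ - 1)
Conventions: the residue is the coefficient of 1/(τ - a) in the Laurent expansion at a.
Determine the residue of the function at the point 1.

The residue is -15799/4959.

At the order-1 pole 1 set g(τ) = (τ - (1))*f(τ) = -36*τ**2/19 - 11*τ/9 - 2/29.
Simple pole: residue = g(a) at a = 1, which is -15799/4959.


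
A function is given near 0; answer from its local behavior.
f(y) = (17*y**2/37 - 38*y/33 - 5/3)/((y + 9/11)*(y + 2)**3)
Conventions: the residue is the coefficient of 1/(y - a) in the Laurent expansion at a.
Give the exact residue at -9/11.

The residue is -61600/243867.

At the order-1 pole -9/11 set g(y) = (y - (-9/11))*f(y) = (17*y**2/37 - 38*y/33 - 5/3)/(y + 2)**3.
Simple pole: residue = g(a) at a = -9/11, which is -61600/243867.


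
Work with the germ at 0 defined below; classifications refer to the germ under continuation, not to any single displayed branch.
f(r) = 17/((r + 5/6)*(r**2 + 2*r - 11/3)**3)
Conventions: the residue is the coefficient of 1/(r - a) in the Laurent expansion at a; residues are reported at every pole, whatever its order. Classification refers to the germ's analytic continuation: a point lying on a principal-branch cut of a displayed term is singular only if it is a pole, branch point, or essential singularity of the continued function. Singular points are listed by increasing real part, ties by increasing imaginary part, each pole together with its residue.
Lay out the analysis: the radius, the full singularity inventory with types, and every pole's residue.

Denominator factor (r + 5/6): pole of order 1 at -5/6, modulus 5/6.
Denominator factor (r**2 + 2*r - 11/3)^3: discriminant 56/3, real irrational roots -1 + (1/3)*sqrt(42) and -1 - (1/3)*sqrt(42); poles of order 3, moduli -1 + (1/3)*sqrt(42) and 1 + (1/3)*sqrt(42).
The radius of convergence is the smallest modulus among the singular points: 5/6.
The factor r**2 + 2*r - 11/3 splits as (r - a)(r - a') with a = -1 - (1/3)*sqrt(42), a' = -1 + (1/3)*sqrt(42). At the order-3 pole a set g(r) = (r - a)^3*f(r) = [17/(r + 5/6)] / (r - a')^3.
Order-3 pole: residue = g''(a)/2; g''(-1 - (1/3)*sqrt(42)) = 793152/4657463 - (193552497/51120313888)*sqrt(42), so the residue is 396576/4657463 - (193552497/102240627776)*sqrt(42).
At the order-1 pole -5/6 set g(r) = (r - (-5/6))*f(r) = 17/(r**2 + 2*r - 11/3)**3.
Simple pole: residue = g(a) at a = -5/6, which is -793152/4657463.
The factor r**2 + 2*r - 11/3 splits as (r - a)(r - a') with a = -1 + (1/3)*sqrt(42), a' = -1 - (1/3)*sqrt(42). At the order-3 pole a set g(r) = (r - a)^3*f(r) = [17/(r + 5/6)] / (r - a')^3.
Order-3 pole: residue = g''(a)/2; g''(-1 + (1/3)*sqrt(42)) = 793152/4657463 + (193552497/51120313888)*sqrt(42), so the residue is 396576/4657463 + (193552497/102240627776)*sqrt(42).
List the singular points by increasing real part (a conjugate pair: the negative imaginary part first).

Radius of convergence at 0: 5/6.
At -1 - (1/3)*sqrt(42): a pole of order 3; residue 396576/4657463 - (193552497/102240627776)*sqrt(42).
At -5/6: a pole of order 1; residue -793152/4657463.
At -1 + (1/3)*sqrt(42): a pole of order 3; residue 396576/4657463 + (193552497/102240627776)*sqrt(42).


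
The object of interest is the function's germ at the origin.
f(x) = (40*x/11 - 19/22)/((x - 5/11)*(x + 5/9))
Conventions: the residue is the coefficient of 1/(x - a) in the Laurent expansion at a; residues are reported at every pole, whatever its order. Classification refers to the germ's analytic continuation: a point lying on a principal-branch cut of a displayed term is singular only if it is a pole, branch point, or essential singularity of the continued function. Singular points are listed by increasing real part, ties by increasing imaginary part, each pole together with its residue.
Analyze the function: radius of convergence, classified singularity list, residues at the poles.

Radius of convergence at 0: 5/11.
At -5/9: a pole of order 1; residue 571/200.
At 5/11: a pole of order 1; residue 1719/2200.

Denominator factor (x + 5/9): pole of order 1 at -5/9, modulus 5/9.
Denominator factor (x - 5/11): pole of order 1 at 5/11, modulus 5/11.
The radius of convergence is the smallest modulus among the singular points: 5/11.
At the order-1 pole -5/9 set g(x) = (x - (-5/9))*f(x) = (40*x/11 - 19/22)/(x - 5/11).
Simple pole: residue = g(a) at a = -5/9, which is 571/200.
At the order-1 pole 5/11 set g(x) = (x - (5/11))*f(x) = (40*x/11 - 19/22)/(x + 5/9).
Simple pole: residue = g(a) at a = 5/11, which is 1719/2200.
List the singular points by increasing real part (a conjugate pair: the negative imaginary part first).


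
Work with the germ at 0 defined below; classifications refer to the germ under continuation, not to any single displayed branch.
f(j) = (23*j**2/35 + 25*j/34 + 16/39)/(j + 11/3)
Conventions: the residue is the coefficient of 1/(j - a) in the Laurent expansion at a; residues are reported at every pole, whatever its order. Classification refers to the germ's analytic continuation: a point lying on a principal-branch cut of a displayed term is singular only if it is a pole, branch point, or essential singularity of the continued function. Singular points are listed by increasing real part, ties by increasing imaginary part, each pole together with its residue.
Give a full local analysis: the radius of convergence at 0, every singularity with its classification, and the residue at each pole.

Denominator factor (j + 11/3): pole of order 1 at -11/3, modulus 11/3.
The radius of convergence is the smallest modulus among the singular points: 11/3.
At the order-1 pole -11/3 set g(j) = (j - (-11/3))*f(j) = 23*j**2/35 + 25*j/34 + 16/39.
Simple pole: residue = g(a) at a = -11/3, which is 911831/139230.

Radius of convergence at 0: 11/3.
At -11/3: a pole of order 1; residue 911831/139230.


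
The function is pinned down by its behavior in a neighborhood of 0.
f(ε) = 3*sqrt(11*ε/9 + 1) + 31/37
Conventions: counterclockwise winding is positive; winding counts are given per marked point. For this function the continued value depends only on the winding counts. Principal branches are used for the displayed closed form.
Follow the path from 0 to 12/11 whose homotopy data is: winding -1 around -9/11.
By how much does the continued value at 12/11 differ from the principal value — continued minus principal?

The rational part is single-valued and drops out of the difference; each branch term changes only by its own monodromy.
(3)*sqrt(1 - ε/(-9/11)): winding -1 is odd, the square root flips sign, contributing -2*(3)*sqrt(1 - (12/11)/(-9/11)) = -2*(3)*sqrt(7/3) = -(2)*sqrt(21).
Summing the contributions at ε = 12/11 gives -(2)*sqrt(21).

Continued minus principal equals -(2)*sqrt(21).


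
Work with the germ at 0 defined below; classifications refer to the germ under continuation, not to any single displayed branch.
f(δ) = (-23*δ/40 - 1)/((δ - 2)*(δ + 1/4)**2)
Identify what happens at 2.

The point is a pole of order 1.

The denominator factor δ - 2 vanishes at 2 and appears to the power 1; the numerator there equals -43/20, nonzero, and no other factor vanishes.
Hence a pole whose order is the multiplicity, 1.


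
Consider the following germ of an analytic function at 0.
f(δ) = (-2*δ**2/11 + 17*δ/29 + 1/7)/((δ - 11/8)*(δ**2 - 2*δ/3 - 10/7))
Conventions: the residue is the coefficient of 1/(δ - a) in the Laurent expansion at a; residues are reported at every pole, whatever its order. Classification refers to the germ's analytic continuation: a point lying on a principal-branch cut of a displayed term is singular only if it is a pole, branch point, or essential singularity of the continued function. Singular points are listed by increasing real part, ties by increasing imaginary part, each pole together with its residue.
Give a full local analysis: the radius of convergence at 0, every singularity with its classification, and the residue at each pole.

Denominator factor (δ - 11/8): pole of order 1 at 11/8, modulus 11/8.
Denominator factor (δ**2 - 2*δ/3 - 10/7): discriminant 388/63, real irrational roots 1/3 + (1/21)*sqrt(679) and 1/3 - (1/21)*sqrt(679); poles of order 1, moduli 1/3 + (1/21)*sqrt(679) and -1/3 + (1/21)*sqrt(679).
The radius of convergence is the smallest modulus among the singular points: -1/3 + (1/21)*sqrt(679).
The factor δ**2 - 2*δ/3 - 10/7 splits as (δ - a)(δ - a') with a = 1/3 - (1/21)*sqrt(679), a' = 1/3 + (1/21)*sqrt(679). At the order-1 pole a set g(δ) = (δ - a)*f(δ) = [(-2*δ**2/11 + 17*δ/29 + 1/7)/(δ - 11/8)] / (δ - a').
Simple pole: residue = g(a) at a = 1/3 - (1/21)*sqrt(679), which is 112004/194909 - (485960/18906173)*sqrt(679).
At the order-1 pole 11/8 set g(δ) = (δ - (11/8))*f(δ) = (-2*δ**2/11 + 17*δ/29 + 1/7)/(δ**2 - 2*δ/3 - 10/7).
Simple pole: residue = g(a) at a = 11/8, which is -23586/17719.
The factor δ**2 - 2*δ/3 - 10/7 splits as (δ - a)(δ - a') with a = 1/3 + (1/21)*sqrt(679), a' = 1/3 - (1/21)*sqrt(679). At the order-1 pole a set g(δ) = (δ - a)*f(δ) = [(-2*δ**2/11 + 17*δ/29 + 1/7)/(δ - 11/8)] / (δ - a').
Simple pole: residue = g(a) at a = 1/3 + (1/21)*sqrt(679), which is 112004/194909 + (485960/18906173)*sqrt(679).
List the singular points by increasing real part (a conjugate pair: the negative imaginary part first).

Radius of convergence at 0: -1/3 + (1/21)*sqrt(679).
At 1/3 - (1/21)*sqrt(679): a pole of order 1; residue 112004/194909 - (485960/18906173)*sqrt(679).
At 11/8: a pole of order 1; residue -23586/17719.
At 1/3 + (1/21)*sqrt(679): a pole of order 1; residue 112004/194909 + (485960/18906173)*sqrt(679).


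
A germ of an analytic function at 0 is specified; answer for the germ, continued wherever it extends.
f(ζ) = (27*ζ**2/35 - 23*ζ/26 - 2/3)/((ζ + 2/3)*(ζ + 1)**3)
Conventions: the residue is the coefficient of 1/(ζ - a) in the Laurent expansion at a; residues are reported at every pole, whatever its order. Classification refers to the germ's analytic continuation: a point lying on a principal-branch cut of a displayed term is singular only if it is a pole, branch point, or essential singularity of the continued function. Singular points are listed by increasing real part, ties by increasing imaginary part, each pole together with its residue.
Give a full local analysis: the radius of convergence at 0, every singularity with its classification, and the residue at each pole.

Denominator factor (ζ + 1)^3: pole of order 3 at -1, modulus 1.
Denominator factor (ζ + 2/3): pole of order 1 at -2/3, modulus 2/3.
The radius of convergence is the smallest modulus among the singular points: 2/3.
At the order-3 pole -1 set g(ζ) = (ζ - (-1))^3*f(ζ) = (27*ζ**2/35 - 23*ζ/26 - 2/3)/(ζ + 2/3).
Order-3 pole: residue = g''(a)/2; g''(-1) = -6534/455, so the residue is -3267/455.
At the order-1 pole -2/3 set g(ζ) = (ζ - (-2/3))*f(ζ) = (27*ζ**2/35 - 23*ζ/26 - 2/3)/(ζ + 1)**3.
Simple pole: residue = g(a) at a = -2/3, which is 3267/455.
List the singular points by increasing real part (a conjugate pair: the negative imaginary part first).

Radius of convergence at 0: 2/3.
At -1: a pole of order 3; residue -3267/455.
At -2/3: a pole of order 1; residue 3267/455.


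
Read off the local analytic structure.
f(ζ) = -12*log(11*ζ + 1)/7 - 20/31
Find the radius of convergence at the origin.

The radius of convergence is 1/11.

Branch term (-12/7)*log(1 - ζ/(-1/11)): its argument vanishes at ζ = -1/11, a logarithmic branch point, modulus 1/11.
The radius of convergence is the smallest modulus among the singular points: 1/11.


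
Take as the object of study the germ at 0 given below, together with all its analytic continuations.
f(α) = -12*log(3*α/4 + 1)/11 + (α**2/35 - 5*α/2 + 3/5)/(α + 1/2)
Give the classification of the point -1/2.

The denominator factor α + 1/2 vanishes at -1/2 and appears to the power 1; the numerator there equals 13/7, nonzero, and no other factor vanishes.
The branch terms are analytic at this point.
Hence a pole whose order is the multiplicity, 1.

The point is a pole of order 1.


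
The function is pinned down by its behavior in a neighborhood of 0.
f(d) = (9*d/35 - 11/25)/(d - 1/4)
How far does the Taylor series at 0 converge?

Denominator factor (d - 1/4): pole of order 1 at 1/4, modulus 1/4.
The radius of convergence is the smallest modulus among the singular points: 1/4.

The radius of convergence is 1/4.


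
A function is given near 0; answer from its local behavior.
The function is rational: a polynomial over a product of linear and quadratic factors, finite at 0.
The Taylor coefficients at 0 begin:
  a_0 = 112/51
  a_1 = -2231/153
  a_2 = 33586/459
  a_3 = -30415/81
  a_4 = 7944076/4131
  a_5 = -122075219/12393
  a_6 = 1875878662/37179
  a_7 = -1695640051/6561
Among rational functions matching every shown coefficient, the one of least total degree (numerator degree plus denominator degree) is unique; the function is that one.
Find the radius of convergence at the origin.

No rational of total degree below 3 reproduces all 8 coefficients; solving the [1/2] Pade equations on them gives f(d) = (13*d/7 - 16/17)/(d**2 - 2*d - 3/7), whose expansion matches every shown term.
Denominator factor (d**2 - 2*d - 3/7): discriminant 40/7, real irrational roots 1 + (1/7)*sqrt(70) and 1 - (1/7)*sqrt(70); poles of order 1, moduli 1 + (1/7)*sqrt(70) and -1 + (1/7)*sqrt(70).
The radius of convergence is the smallest modulus among the singular points: -1 + (1/7)*sqrt(70).

The radius of convergence is -1 + (1/7)*sqrt(70).


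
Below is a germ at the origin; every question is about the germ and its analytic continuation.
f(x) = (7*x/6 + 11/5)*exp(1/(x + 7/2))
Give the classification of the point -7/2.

The exponent 1/(x - (-7/2)) has a pole at -7/2, so exp(1/(x - (-7/2))) takes every nonzero value near it: an essential singularity (not a pole of any order).

The point is an essential singularity.


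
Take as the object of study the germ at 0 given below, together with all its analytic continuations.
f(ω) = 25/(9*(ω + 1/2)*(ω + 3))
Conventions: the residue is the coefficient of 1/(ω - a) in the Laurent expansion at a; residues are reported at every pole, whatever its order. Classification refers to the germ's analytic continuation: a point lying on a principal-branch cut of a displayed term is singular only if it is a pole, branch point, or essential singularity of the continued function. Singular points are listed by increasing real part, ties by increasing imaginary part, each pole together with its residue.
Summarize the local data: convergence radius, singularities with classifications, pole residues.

Radius of convergence at 0: 1/2.
At -3: a pole of order 1; residue -10/9.
At -1/2: a pole of order 1; residue 10/9.

Denominator factor (ω + 3): pole of order 1 at -3, modulus 3.
Denominator factor (ω + 1/2): pole of order 1 at -1/2, modulus 1/2.
The radius of convergence is the smallest modulus among the singular points: 1/2.
At the order-1 pole -3 set g(ω) = (ω - (-3))*f(ω) = 25/(9*(ω + 1/2)).
Simple pole: residue = g(a) at a = -3, which is -10/9.
At the order-1 pole -1/2 set g(ω) = (ω - (-1/2))*f(ω) = 25/(9*(ω + 3)).
Simple pole: residue = g(a) at a = -1/2, which is 10/9.
List the singular points by increasing real part (a conjugate pair: the negative imaginary part first).


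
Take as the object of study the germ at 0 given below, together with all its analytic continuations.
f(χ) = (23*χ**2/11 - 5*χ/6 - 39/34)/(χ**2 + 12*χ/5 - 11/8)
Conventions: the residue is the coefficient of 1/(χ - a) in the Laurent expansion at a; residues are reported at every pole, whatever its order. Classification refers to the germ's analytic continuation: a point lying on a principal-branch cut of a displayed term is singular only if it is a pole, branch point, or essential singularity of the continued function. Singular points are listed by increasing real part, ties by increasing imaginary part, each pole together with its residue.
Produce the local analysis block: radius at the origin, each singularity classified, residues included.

Denominator factor (χ**2 + 12*χ/5 - 11/8): discriminant 563/50, real irrational roots -6/5 + (1/20)*sqrt(1126) and -6/5 - (1/20)*sqrt(1126); poles of order 1, moduli -6/5 + (1/20)*sqrt(1126) and 6/5 + (1/20)*sqrt(1126).
The radius of convergence is the smallest modulus among the singular points: -6/5 + (1/20)*sqrt(1126).
The factor χ**2 + 12*χ/5 - 11/8 splits as (χ - a)(χ - a') with a = -6/5 - (1/20)*sqrt(1126), a' = -6/5 + (1/20)*sqrt(1126). At the order-1 pole a set g(χ) = (χ - a)*f(χ) = [23*χ**2/11 - 5*χ/6 - 39/34] / (χ - a').
Simple pole: residue = g(a) at a = -6/5 - (1/20)*sqrt(1126), which is -1931/660 - (327241/4211240)*sqrt(1126).
The factor χ**2 + 12*χ/5 - 11/8 splits as (χ - a)(χ - a') with a = -6/5 + (1/20)*sqrt(1126), a' = -6/5 - (1/20)*sqrt(1126). At the order-1 pole a set g(χ) = (χ - a)*f(χ) = [23*χ**2/11 - 5*χ/6 - 39/34] / (χ - a').
Simple pole: residue = g(a) at a = -6/5 + (1/20)*sqrt(1126), which is -1931/660 + (327241/4211240)*sqrt(1126).
List the singular points by increasing real part (a conjugate pair: the negative imaginary part first).

Radius of convergence at 0: -6/5 + (1/20)*sqrt(1126).
At -6/5 - (1/20)*sqrt(1126): a pole of order 1; residue -1931/660 - (327241/4211240)*sqrt(1126).
At -6/5 + (1/20)*sqrt(1126): a pole of order 1; residue -1931/660 + (327241/4211240)*sqrt(1126).


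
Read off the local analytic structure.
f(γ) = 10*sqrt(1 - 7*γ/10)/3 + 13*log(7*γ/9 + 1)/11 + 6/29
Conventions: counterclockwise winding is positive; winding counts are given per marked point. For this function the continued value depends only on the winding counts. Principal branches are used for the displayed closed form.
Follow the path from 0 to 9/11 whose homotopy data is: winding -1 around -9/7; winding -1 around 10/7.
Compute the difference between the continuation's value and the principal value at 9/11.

Continued minus principal equals (-(2/33)*sqrt(5170)) - ((26/11)*pi)*i.

The rational part is single-valued and drops out of the difference; each branch term changes only by its own monodromy.
(10/3)*sqrt(1 - γ/(10/7)): winding -1 is odd, the square root flips sign, contributing -2*(10/3)*sqrt(1 - (9/11)/(10/7)) = -2*(10/3)*sqrt(47/110) = -(2/33)*sqrt(5170).
(13/11)*log(1 - γ/(-9/7)): each positive loop around -9/7 adds 2*pi*i to the log, so winding -1 contributes (13/11)*(-1)*2*pi*i = -(26/11)*pi*i.
Summing the contributions at γ = 9/11 gives (-(2/33)*sqrt(5170)) - ((26/11)*pi)*i.


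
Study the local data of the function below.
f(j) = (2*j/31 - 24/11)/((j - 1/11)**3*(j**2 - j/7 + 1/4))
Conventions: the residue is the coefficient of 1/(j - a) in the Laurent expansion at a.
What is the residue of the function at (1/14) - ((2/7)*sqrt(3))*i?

The factor j**2 - j/7 + 1/4 splits as (j - a)(j - a') with a = (1/14) - ((2/7)*sqrt(3))*i, a' = (1/14) + ((2/7)*sqrt(3))*i. At the order-1 pole a set g(j) = (j - a)*f(j) = [(2*j/31 - 24/11)/(j - 1/11)**3] / (j - a').
Simple pole: residue = g(a) at a = (1/14) - ((2/7)*sqrt(3))*i, which is (-106450228192/5929847307) - ((8203620194/5929847307)*sqrt(3))*i.

The residue is (-106450228192/5929847307) - ((8203620194/5929847307)*sqrt(3))*i.


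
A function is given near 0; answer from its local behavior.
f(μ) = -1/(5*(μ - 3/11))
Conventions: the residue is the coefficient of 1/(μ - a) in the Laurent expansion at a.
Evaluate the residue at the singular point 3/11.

The residue is -1/5.

At the order-1 pole 3/11 set g(μ) = (μ - (3/11))*f(μ) = -1/5.
Simple pole: residue = g(a) at a = 3/11, which is -1/5.


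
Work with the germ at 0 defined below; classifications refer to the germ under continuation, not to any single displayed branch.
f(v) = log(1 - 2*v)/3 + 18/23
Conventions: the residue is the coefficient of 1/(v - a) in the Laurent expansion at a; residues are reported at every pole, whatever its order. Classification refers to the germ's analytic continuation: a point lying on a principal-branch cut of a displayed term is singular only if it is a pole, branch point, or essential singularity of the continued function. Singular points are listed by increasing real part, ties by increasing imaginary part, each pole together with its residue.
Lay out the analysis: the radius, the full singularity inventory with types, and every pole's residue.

Radius of convergence at 0: 1/2.
At 1/2: a logarithmic branch point.

Branch term (1/3)*log(1 - v/(1/2)): its argument vanishes at v = 1/2, a logarithmic branch point, modulus 1/2.
The radius of convergence is the smallest modulus among the singular points: 1/2.


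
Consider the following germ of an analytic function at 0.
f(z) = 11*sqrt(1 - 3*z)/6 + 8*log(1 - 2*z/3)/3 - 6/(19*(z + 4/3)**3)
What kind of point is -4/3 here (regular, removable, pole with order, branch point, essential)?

The denominator factor z + 4/3 vanishes at -4/3 and appears to the power 3; the numerator there equals -6/19, nonzero, and no other factor vanishes.
The branch terms are analytic at this point.
Hence a pole whose order is the multiplicity, 3.

The point is a pole of order 3.


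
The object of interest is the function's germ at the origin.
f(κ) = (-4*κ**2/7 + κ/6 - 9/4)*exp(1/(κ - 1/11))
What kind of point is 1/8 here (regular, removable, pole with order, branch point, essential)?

The point is a regular point.

There is no denominator, hence no pole anywhere.
The essential point of exp(1/(κ - (1/11))) is 1/11, not 1/8.
So the germ continues analytically to 1/8.


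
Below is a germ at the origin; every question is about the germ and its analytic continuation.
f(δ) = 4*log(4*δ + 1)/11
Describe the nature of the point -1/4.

The term (4/11)*log(1 - δ/(-1/4)) has argument 1 - -1/4/(-1/4) = 0 at -1/4: a logarithmic (infinitely-sheeted) branch point; the remaining terms are analytic or single-valued there.

The point is a logarithmic branch point.


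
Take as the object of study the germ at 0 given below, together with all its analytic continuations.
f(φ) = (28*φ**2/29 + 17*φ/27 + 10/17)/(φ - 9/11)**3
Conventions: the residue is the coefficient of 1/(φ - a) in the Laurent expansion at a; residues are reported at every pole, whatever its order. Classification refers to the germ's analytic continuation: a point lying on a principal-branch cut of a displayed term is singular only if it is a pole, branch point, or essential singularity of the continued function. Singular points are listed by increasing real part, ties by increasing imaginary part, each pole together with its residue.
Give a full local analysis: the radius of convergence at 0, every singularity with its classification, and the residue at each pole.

Radius of convergence at 0: 9/11.
At 9/11: a pole of order 3; residue 28/29.

Denominator factor (φ - 9/11)^3: pole of order 3 at 9/11, modulus 9/11.
The radius of convergence is the smallest modulus among the singular points: 9/11.
At the order-3 pole 9/11 set g(φ) = (φ - (9/11))^3*f(φ) = 28*φ**2/29 + 17*φ/27 + 10/17.
Order-3 pole: residue = g''(a)/2; g''(9/11) = 56/29, so the residue is 28/29.


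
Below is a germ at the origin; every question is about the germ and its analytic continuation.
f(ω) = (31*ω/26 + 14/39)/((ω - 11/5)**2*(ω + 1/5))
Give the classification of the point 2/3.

Denominator factors: ω - 11/5 = -23/15 at ω = 2/3; ω + 1/5 = 13/15 at ω = 2/3 — none vanishes.
So the germ continues analytically to 2/3.

The point is a regular point.


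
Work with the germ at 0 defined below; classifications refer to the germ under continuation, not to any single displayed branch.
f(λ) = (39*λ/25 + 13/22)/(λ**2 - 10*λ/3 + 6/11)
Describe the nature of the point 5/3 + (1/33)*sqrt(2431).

The denominator factor λ**2 - 10*λ/3 + 6/11 vanishes at 5/3 + (1/33)*sqrt(2431) and appears to the power 1; the numerator there equals 351/110 + (13/275)*sqrt(2431), nonzero, and no other factor vanishes.
Hence a pole whose order is the multiplicity, 1.

The point is a pole of order 1.


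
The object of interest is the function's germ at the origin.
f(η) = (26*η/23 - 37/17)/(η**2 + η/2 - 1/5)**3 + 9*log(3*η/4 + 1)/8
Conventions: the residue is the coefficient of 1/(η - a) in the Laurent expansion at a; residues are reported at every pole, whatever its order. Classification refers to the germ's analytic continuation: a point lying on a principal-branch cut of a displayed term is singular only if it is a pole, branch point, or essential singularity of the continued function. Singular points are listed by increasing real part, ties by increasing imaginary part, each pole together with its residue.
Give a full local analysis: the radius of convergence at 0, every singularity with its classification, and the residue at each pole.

Denominator factor (η**2 + η/2 - 1/5)^3: discriminant 21/20, real irrational roots -1/4 + (1/20)*sqrt(105) and -1/4 - (1/20)*sqrt(105); poles of order 3, moduli -1/4 + (1/20)*sqrt(105) and 1/4 + (1/20)*sqrt(105).
Branch term (9/8)*log(1 - η/(-4/3)): its argument vanishes at η = -4/3, a logarithmic branch point, modulus 4/3.
The radius of convergence is the smallest modulus among the singular points: -1/4 + (1/20)*sqrt(105).
The branch term is analytic at -1/4 - (1/20)*sqrt(105) and contributes nothing to the residue; only the rational part matters.
The factor η**2 + η/2 - 1/5 splits as (η - a)(η - a') with a = -1/4 - (1/20)*sqrt(105), a' = -1/4 + (1/20)*sqrt(105). At the order-3 pole a set g(η) = (η - a)^3*(rational part) = [26*η/23 - 37/17] / (η - a')^3.
Order-3 pole: residue = g''(a)/2; g''(-1/4 - (1/20)*sqrt(105)) = (1025600/402339)*sqrt(105), so the residue is (512800/402339)*sqrt(105).
The branch term is analytic at -1/4 + (1/20)*sqrt(105) and contributes nothing to the residue; only the rational part matters.
The factor η**2 + η/2 - 1/5 splits as (η - a)(η - a') with a = -1/4 + (1/20)*sqrt(105), a' = -1/4 - (1/20)*sqrt(105). At the order-3 pole a set g(η) = (η - a)^3*(rational part) = [26*η/23 - 37/17] / (η - a')^3.
Order-3 pole: residue = g''(a)/2; g''(-1/4 + (1/20)*sqrt(105)) = -(1025600/402339)*sqrt(105), so the residue is -(512800/402339)*sqrt(105).
List the singular points by increasing real part (a conjugate pair: the negative imaginary part first).

Radius of convergence at 0: -1/4 + (1/20)*sqrt(105).
At -4/3: a logarithmic branch point.
At -1/4 - (1/20)*sqrt(105): a pole of order 3; residue (512800/402339)*sqrt(105).
At -1/4 + (1/20)*sqrt(105): a pole of order 3; residue -(512800/402339)*sqrt(105).


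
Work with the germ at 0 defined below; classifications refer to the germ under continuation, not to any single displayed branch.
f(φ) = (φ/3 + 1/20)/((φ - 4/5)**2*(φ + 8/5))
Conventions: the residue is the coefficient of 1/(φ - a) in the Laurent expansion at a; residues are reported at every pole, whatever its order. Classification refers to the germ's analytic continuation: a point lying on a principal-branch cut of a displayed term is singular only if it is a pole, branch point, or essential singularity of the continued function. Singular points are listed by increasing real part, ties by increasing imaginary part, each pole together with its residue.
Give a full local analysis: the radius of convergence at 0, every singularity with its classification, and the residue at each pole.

Radius of convergence at 0: 4/5.
At -8/5: a pole of order 1; residue -145/1728.
At 4/5: a pole of order 2; residue 145/1728.

Denominator factor (φ + 8/5): pole of order 1 at -8/5, modulus 8/5.
Denominator factor (φ - 4/5)^2: pole of order 2 at 4/5, modulus 4/5.
The radius of convergence is the smallest modulus among the singular points: 4/5.
At the order-1 pole -8/5 set g(φ) = (φ - (-8/5))*f(φ) = (φ/3 + 1/20)/(φ - 4/5)**2.
Simple pole: residue = g(a) at a = -8/5, which is -145/1728.
At the order-2 pole 4/5 set g(φ) = (φ - (4/5))^2*f(φ) = (φ/3 + 1/20)/(φ + 8/5).
Order-2 pole: residue = g'(a); g'(4/5) = 145/1728, so the residue is 145/1728.
List the singular points by increasing real part (a conjugate pair: the negative imaginary part first).


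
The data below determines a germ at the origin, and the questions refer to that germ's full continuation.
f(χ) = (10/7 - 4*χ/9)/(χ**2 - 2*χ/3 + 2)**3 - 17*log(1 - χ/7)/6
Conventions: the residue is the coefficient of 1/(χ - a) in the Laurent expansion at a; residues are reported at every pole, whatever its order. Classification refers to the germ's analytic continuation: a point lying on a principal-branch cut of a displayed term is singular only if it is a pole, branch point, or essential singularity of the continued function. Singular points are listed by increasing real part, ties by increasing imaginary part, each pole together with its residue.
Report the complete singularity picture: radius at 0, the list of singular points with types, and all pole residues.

Denominator factor (χ**2 - 2*χ/3 + 2)^3: discriminant -68/9, complex-conjugate roots (1/3) + ((1/3)*sqrt(17))*i and (1/3) - ((1/3)*sqrt(17))*i; poles of order 3, moduli sqrt(2) and sqrt(2).
Branch term (-17/6)*log(1 - χ/(7)): its argument vanishes at χ = 7, a logarithmic branch point, modulus 7.
The radius of convergence is the smallest modulus among the singular points: sqrt(2).
The branch term is analytic at (1/3) - ((1/3)*sqrt(17))*i and contributes nothing to the residue; only the rational part matters.
The factor χ**2 - 2*χ/3 + 2 splits as (χ - a)(χ - a') with a = (1/3) - ((1/3)*sqrt(17))*i, a' = (1/3) + ((1/3)*sqrt(17))*i. At the order-3 pole a set g(χ) = (χ - a)^3*(rational part) = [10/7 - 4*χ/9] / (χ - a')^3.
Order-3 pole: residue = g''(a)/2; g''((1/3) - ((1/3)*sqrt(17))*i) = ((3267/137564)*sqrt(17))*i, so the residue is ((3267/275128)*sqrt(17))*i.
The branch term is analytic at (1/3) + ((1/3)*sqrt(17))*i and contributes nothing to the residue; only the rational part matters.
The factor χ**2 - 2*χ/3 + 2 splits as (χ - a)(χ - a') with a = (1/3) + ((1/3)*sqrt(17))*i, a' = (1/3) - ((1/3)*sqrt(17))*i. At the order-3 pole a set g(χ) = (χ - a)^3*(rational part) = [10/7 - 4*χ/9] / (χ - a')^3.
Order-3 pole: residue = g''(a)/2; g''((1/3) + ((1/3)*sqrt(17))*i) = -((3267/137564)*sqrt(17))*i, so the residue is -((3267/275128)*sqrt(17))*i.
List the singular points by increasing real part (a conjugate pair: the negative imaginary part first).

Radius of convergence at 0: sqrt(2).
At (1/3) - ((1/3)*sqrt(17))*i: a pole of order 3; residue ((3267/275128)*sqrt(17))*i.
At (1/3) + ((1/3)*sqrt(17))*i: a pole of order 3; residue -((3267/275128)*sqrt(17))*i.
At 7: a logarithmic branch point.


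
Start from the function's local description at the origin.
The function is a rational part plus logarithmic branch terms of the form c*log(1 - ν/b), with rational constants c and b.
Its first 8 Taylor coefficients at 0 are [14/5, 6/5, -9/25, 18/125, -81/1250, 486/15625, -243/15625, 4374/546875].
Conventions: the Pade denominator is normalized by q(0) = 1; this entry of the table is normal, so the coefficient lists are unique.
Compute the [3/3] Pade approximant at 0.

The Pade approximant has numerator coefficients [14/5, 93/25, 828/625, 342/3125]; denominator coefficients [1, 9/10, 27/125, 27/2500].

Taylor coefficients needed (read off): a_0 = 14/5, a_1 = 6/5, a_2 = -9/25, a_3 = 18/125, a_4 = -81/1250, a_5 = 486/15625, a_6 = -243/15625.
Write the denominator as Q(ν) = 1 + q1*ν + q2*ν^2 + q3*ν^3. Requiring Q*f - P = O(ν^7) with deg P <= 3 kills the coefficients of ν^4..ν^6 in Q*f:
  ν^4: a_4 + q1*a_3 + q2*a_2 + q3*a_1 = 0, i.e. -81/1250 + (18/125)*q1 + (-9/25)*q2 + (6/5)*q3 = 0.
  ν^5: a_5 + q1*a_4 + q2*a_3 + q3*a_2 = 0, i.e. 486/15625 + (-81/1250)*q1 + (18/125)*q2 + (-9/25)*q3 = 0.
  ν^6: a_6 + q1*a_5 + q2*a_4 + q3*a_3 = 0, i.e. -243/15625 + (486/15625)*q1 + (-81/1250)*q2 + (18/125)*q3 = 0.
Solving this linear system: q1 = 9/10, q2 = 27/125, q3 = 27/2500.
The numerator is Q*f truncated at degree 3: P0 = a_0 = 14/5; P1 = a_1 + q1*a_0 = 93/25; P2 = a_2 + q1*a_1 + q2*a_0 = 828/625; P3 = a_3 + q1*a_2 + q2*a_1 + q3*a_0 = 342/3125.


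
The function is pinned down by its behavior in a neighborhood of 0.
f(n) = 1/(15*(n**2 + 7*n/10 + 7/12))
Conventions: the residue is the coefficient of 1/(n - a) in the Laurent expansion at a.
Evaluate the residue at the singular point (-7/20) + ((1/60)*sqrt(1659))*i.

The factor n**2 + 7*n/10 + 7/12 splits as (n - a)(n - a') with a = (-7/20) + ((1/60)*sqrt(1659))*i, a' = (-7/20) - ((1/60)*sqrt(1659))*i. At the order-1 pole a set g(n) = (n - a)*f(n) = [1/15] / (n - a').
Simple pole: residue = g(a) at a = (-7/20) + ((1/60)*sqrt(1659))*i, which is -((2/1659)*sqrt(1659))*i.

The residue is -((2/1659)*sqrt(1659))*i.


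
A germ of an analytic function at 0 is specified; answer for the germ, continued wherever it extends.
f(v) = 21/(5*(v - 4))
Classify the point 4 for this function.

The point is a pole of order 1.

The denominator factor v - 4 vanishes at 4 and appears to the power 1; the numerator there equals 21/5, nonzero, and no other factor vanishes.
Hence a pole whose order is the multiplicity, 1.


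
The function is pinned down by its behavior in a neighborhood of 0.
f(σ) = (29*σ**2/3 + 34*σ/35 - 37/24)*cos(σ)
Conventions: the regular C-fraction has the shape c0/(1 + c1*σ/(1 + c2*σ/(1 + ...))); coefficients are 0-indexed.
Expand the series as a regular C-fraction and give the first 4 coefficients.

Taylor coefficients (expand at 0): a_0 = -37/24, a_1 = 34/35, a_2 = 167/16, a_3 = -17/35.
c0 = a_0 = -37/24. Peel one level at a time: if S = 1 + c*σ/S' with S'(0) = 1, then c is the σ-coefficient of S and S' = c*σ/(S - 1).
S_1 = c0/f = 1 + (816/1295)*σ + (24039537/3354050)*σ^2 + ...; c1 = 816/1295.
S_2 = c1*σ/(S_1 - 1) = 1 + (-8013179/704480)*σ + (34311993/295936)*σ^2 + ...; c2 = -8013179/704480.
S_3 = c2*σ/(S_2 - 1) = 1 + (44434030935/4359169376)*σ + ...; c3 = 44434030935/4359169376.

The regular C-fraction coefficients are [-37/24, 816/1295, -8013179/704480, 44434030935/4359169376].


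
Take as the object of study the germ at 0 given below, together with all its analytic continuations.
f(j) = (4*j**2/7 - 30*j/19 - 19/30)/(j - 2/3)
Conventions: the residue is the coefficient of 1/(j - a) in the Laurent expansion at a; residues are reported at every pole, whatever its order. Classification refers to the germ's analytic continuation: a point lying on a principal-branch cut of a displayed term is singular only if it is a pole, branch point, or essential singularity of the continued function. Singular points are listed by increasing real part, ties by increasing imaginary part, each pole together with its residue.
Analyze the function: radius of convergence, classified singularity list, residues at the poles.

Denominator factor (j - 2/3): pole of order 1 at 2/3, modulus 2/3.
The radius of convergence is the smallest modulus among the singular points: 2/3.
At the order-1 pole 2/3 set g(j) = (j - (2/3))*f(j) = 4*j**2/7 - 30*j/19 - 19/30.
Simple pole: residue = g(a) at a = 2/3, which is -17141/11970.

Radius of convergence at 0: 2/3.
At 2/3: a pole of order 1; residue -17141/11970.


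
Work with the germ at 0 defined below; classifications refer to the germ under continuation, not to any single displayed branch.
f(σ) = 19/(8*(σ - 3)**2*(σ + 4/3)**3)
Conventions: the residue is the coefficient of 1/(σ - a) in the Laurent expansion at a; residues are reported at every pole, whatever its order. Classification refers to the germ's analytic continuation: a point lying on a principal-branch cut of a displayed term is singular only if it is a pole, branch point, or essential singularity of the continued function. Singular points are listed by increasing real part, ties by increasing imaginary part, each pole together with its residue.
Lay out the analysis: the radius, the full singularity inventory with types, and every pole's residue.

Denominator factor (σ + 4/3)^3: pole of order 3 at -4/3, modulus 4/3.
Denominator factor (σ - 3)^2: pole of order 2 at 3, modulus 3.
The radius of convergence is the smallest modulus among the singular points: 4/3.
At the order-3 pole -4/3 set g(σ) = (σ - (-4/3))^3*f(σ) = 19/(8*(σ - 3)**2).
Order-3 pole: residue = g''(a)/2; g''(-4/3) = 4617/114244, so the residue is 4617/228488.
At the order-2 pole 3 set g(σ) = (σ - (3))^2*f(σ) = 19/(8*(σ + 4/3)**3).
Order-2 pole: residue = g'(a); g'(3) = -4617/228488, so the residue is -4617/228488.
List the singular points by increasing real part (a conjugate pair: the negative imaginary part first).

Radius of convergence at 0: 4/3.
At -4/3: a pole of order 3; residue 4617/228488.
At 3: a pole of order 2; residue -4617/228488.


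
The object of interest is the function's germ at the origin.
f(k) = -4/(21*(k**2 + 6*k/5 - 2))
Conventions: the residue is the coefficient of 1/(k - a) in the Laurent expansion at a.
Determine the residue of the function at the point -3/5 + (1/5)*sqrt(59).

The factor k**2 + 6*k/5 - 2 splits as (k - a)(k - a') with a = -3/5 + (1/5)*sqrt(59), a' = -3/5 - (1/5)*sqrt(59). At the order-1 pole a set g(k) = (k - a)*f(k) = [-4/21] / (k - a').
Simple pole: residue = g(a) at a = -3/5 + (1/5)*sqrt(59), which is -(10/1239)*sqrt(59).

The residue is -(10/1239)*sqrt(59).
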